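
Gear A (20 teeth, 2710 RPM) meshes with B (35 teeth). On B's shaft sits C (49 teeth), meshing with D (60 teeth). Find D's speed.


Stage 1: RPM_B = RPM_A × t_A/t_B = 2710 × 20/35 = 54200/35 ≈ 1548.57
B and C share a shaft → RPM_C = RPM_B
Stage 2: RPM_D = RPM_C × t_C/t_D = RPM_A × (t_A×t_C)/(t_B×t_D)
Overall ratio = (20×49)/(35×60) = 980/2100
RPM_D = 2710 × 980/2100 = 2655800/2100
≈ 1264.67 RPM

1264.67 RPM


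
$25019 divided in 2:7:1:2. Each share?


Total parts = 2 + 7 + 1 + 2 = 12
Part 1: 25019 × 2/12 = 4169.83
Part 2: 25019 × 7/12 = 14594.42
Part 3: 25019 × 1/12 = 2084.92
Part 4: 25019 × 2/12 = 4169.83
= Part 1: $4169.83, Part 2: $14594.42, Part 3: $2084.92, Part 4: $4169.83

Part 1: $4169.83, Part 2: $14594.42, Part 3: $2084.92, Part 4: $4169.83


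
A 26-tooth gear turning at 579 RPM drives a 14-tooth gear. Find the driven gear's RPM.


Gear ratio = 26:14 = 13:7
RPM_B = RPM_A × (teeth_A / teeth_B)
= 579 × (26/14)
= 1075.3 RPM

1075.3 RPM


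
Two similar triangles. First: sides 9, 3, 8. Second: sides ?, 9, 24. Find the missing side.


Scale factor = 9/3 = 3
Missing side = 9 × 3
= 27.0

27.0


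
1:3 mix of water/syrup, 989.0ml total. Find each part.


Total parts = 1 + 3 = 4
water: 989.0 × 1/4 = 247.3ml
syrup: 989.0 × 3/4 = 741.8ml
= 247.3ml and 741.8ml

247.3ml and 741.8ml


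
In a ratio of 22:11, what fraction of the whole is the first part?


Total parts = 22 + 11 = 33
First part: 22/33 = 2/3
= 2/3

2/3


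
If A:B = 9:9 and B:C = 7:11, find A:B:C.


Match B: multiply A:B by 7 → 63:63
Multiply B:C by 9 → 63:99
Combined: 63:63:99
GCD = 9
= 7:7:11

7:7:11


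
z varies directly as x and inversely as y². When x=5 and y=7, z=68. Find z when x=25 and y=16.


z = k·x/y²
Solve for k using the known point: k = z·y²/x = 68×49/5 = 3332/5 = 666.4000
Now evaluate at x=25, y=16:
z = k × 25 / 256 = (3332 × 25) / (5 × 256) = 83300/1280
≈ 65.0781

65.0781


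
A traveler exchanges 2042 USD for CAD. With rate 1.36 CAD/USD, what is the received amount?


Amount × rate = 2042 × 1.36
= 2777.12 CAD

2777.12 CAD


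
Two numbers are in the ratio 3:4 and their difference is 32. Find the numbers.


Let A = 3k, B = 4k.
4k - 3k = 32
1k = 32 → k = 32/1 = 32
A = 3×32 = 96, B = 4×32 = 128
= A = 96, B = 128

A = 96, B = 128


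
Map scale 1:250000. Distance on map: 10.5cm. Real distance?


Real distance = map distance × scale
= 10.5cm × 250000
= 2625000 cm = 26250.0 m
= 26.250 km

26.250 km


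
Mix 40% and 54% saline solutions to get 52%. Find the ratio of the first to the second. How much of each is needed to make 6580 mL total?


Let x parts of 40% mix with y parts of 54%.
40x + 54y = 52(x + y)
40x + 54y = 52x + 52y
x(40 - 52) = y(52 - 54)
x/y = (54 - 52)/(52 - 40) = 2/12
Simplify: 1:6
Total parts = 7; one part = 6580/7 = 940.00 mL
40% solution: 1×940.00 = 940.00 mL
54% solution: 6×940.00 = 5640.00 mL
= ratio 1:6; 940.00 mL and 5640.00 mL

ratio 1:6; 940.00 mL and 5640.00 mL


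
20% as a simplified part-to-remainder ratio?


20% means 20 parts out of 100; remainder = 80
Part : remainder = 20:80
GCD = 20
= 1:4

1:4


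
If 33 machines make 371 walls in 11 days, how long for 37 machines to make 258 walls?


Days ∝ work / workers, so d₂ = d₁ × (m₁/m₂) × (w₂/w₁)
Workers factor (inverse): 33/37 ≈ 0.8919
Work factor (direct): 258/371 ≈ 0.6954
d₂ = 11 × 33/37 × 258/371 = (11 × 33 × 258) / (37 × 371) = 93654/13727
≈ 6.82 days

6.82 days


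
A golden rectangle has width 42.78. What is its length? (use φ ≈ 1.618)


φ = (1 + √5) / 2 ≈ 1.618
Length = width × φ = 42.78 × 1.618 = 69.21804
≈ 69.22

69.22


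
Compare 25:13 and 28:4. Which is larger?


25/13 = 1.9231
28/4 = 7.0000
1.9231 < 7.0000, so 25:13 is less
= 28:4

28:4


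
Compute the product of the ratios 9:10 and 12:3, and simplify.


Compound ratio = (9×12) : (10×3)
= 108:30
GCD = 6
= 18:5

18:5


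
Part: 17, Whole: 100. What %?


Percentage = (part / whole) × 100
= (17 / 100) × 100
= 17.00%

17.00%


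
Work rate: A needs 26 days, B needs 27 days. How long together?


Rate of A = 1/26 per day
Rate of B = 1/27 per day
Combined rate = 1/26 + 1/27 = 53/702 ≈ 0.0755 per day
Days = 1 / combined rate = 702/53
≈ 13.25 days

13.25 days


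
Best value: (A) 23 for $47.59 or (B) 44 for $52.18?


Deal A: $47.59/23 = $2.0691/unit
Deal B: $52.18/44 = $1.1859/unit
B is cheaper per unit
= Deal B

Deal B


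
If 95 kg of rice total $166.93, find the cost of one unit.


Unit rate = total / quantity
= 166.93 / 95
= $1.76 per unit

$1.76 per unit


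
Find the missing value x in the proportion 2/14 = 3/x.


Cross multiply: 2 × x = 14 × 3
2x = 42
x = 42 / 2
= 21.00

21.00


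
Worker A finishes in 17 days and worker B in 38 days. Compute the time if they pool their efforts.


Rate of A = 1/17 per day
Rate of B = 1/38 per day
Combined rate = 1/17 + 1/38 = 55/646 ≈ 0.0851 per day
Days = 1 / combined rate = 646/55
≈ 11.75 days

11.75 days


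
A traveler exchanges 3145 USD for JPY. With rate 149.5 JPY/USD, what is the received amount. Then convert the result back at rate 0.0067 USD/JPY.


Amount × rate = 3145 × 149.5 = 470177.50 JPY
Round-trip: 470177.50 × 0.0067 = 3150.19 USD
= 470177.50 JPY, then 3150.19 USD

470177.50 JPY, then 3150.19 USD


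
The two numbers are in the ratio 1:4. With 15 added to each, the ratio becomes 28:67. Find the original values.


Let A = 1k, B = 4k.
(1k + 15) / (4k + 15) = 28/67
Cross-multiply: 67(1k + 15) = 28(4k + 15)
67k + 1005 = 112k + 420
67k - 112k = 420 - 1005
-45k = -585
k = -585/-45 = 13
A = 1×13 = 13, B = 4×13 = 52
= A = 13, B = 52

A = 13, B = 52


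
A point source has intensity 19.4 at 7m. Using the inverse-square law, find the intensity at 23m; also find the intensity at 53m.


I₁d₁² = I₂d₂²
I at 23m = 19.4 × (7/23)² = 19.4 × 49/529 = 950.6/529 ≈ 1.7970
I at 53m = 19.4 × (7/53)² = 19.4 × 49/2809 = 950.6/2809 ≈ 0.3384
= 1.7970 and 0.3384

1.7970 and 0.3384


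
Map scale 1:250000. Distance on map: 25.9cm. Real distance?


Real distance = map distance × scale
= 25.9cm × 250000
= 6475000 cm = 64750.0 m
= 64.750 km

64.750 km


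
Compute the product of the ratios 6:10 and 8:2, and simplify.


Compound ratio = (6×8) : (10×2)
= 48:20
GCD = 4
= 12:5

12:5


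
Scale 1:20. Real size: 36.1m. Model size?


Model size = real / scale
= 36.1 / 20
= 1.8050 m

1.8050 m


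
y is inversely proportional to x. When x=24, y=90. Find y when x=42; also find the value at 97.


Inverse proportion: x × y = constant
k = 24 × 90 = 2160
At x=42: k/42 = 51.43
At x=97: k/97 = 22.27
= 51.43 and 22.27

51.43 and 22.27


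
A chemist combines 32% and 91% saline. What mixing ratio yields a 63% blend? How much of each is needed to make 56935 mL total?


Let x parts of 32% mix with y parts of 91%.
32x + 91y = 63(x + y)
32x + 91y = 63x + 63y
x(32 - 63) = y(63 - 91)
x/y = (91 - 63)/(63 - 32) = 28/31
Simplify: 28:31
Total parts = 59; one part = 56935/59 = 965.00 mL
32% solution: 28×965.00 = 27020.00 mL
91% solution: 31×965.00 = 29915.00 mL
= ratio 28:31; 27020.00 mL and 29915.00 mL

ratio 28:31; 27020.00 mL and 29915.00 mL


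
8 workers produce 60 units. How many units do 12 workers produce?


Direct proportion: y/x = constant
k = 60/8 = 7.5000
y₂ = k × 12 = 60 × 12 / 8 = 720/8
= 90.00

90.00


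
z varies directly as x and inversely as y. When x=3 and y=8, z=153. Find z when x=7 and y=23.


z = k·x/y
Solve for k using the known point: k = z·y/x = 153×8/3 = 1224/3 = 408.0000
Now evaluate at x=7, y=23:
z = k × 7 / 23 = (1224 × 7) / (3 × 23) = 8568/69
≈ 124.1739

124.1739


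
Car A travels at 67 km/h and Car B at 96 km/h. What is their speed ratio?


Ratio = 67:96
GCD = 1
Simplified = 67:96
Time ratio (same distance) = 96:67
Speed ratio = 67:96

67:96


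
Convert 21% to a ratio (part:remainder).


21% means 21 parts out of 100; remainder = 79
Part : remainder = 21:79
GCD = 1
= 21:79

21:79


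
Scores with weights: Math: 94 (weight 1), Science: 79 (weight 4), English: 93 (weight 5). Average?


Numerator = 94×1 + 79×4 + 93×5
= 94 + 316 + 465
= 875
Total weight = 10
Weighted avg = 875/10
= 87.50

87.50


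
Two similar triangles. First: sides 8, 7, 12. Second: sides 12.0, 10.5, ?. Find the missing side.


Scale factor = 12.0/8 = 1.5
Missing side = 12 × 1.5
= 18.0

18.0


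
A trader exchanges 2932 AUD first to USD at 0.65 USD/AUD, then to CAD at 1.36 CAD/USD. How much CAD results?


Step 1: 2932 AUD × 0.65 = 1905.80 USD
Step 2: 1905.80 USD × 1.36 = 2591.89 CAD
Implied rate AUD→CAD = 0.65 × 1.36 = 0.8840
= 2591.89 CAD

2591.89 CAD


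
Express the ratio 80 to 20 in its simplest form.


GCD(80, 20) = 20
80/20 : 20/20
= 4:1

4:1


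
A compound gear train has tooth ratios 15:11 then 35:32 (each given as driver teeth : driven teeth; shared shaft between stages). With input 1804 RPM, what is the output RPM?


Stage 1: RPM_B = RPM_A × t_A/t_B = 1804 × 15/11 = 27060/11 = 2460.00
B and C share a shaft → RPM_C = RPM_B
Stage 2: RPM_D = RPM_C × t_C/t_D = RPM_A × (t_A×t_C)/(t_B×t_D)
Overall ratio = (15×35)/(11×32) = 525/352
RPM_D = 1804 × 525/352 = 947100/352
≈ 2690.63 RPM

2690.63 RPM


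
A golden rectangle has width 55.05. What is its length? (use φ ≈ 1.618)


φ = (1 + √5) / 2 ≈ 1.618
Length = width × φ = 55.05 × 1.618 = 89.0709
≈ 89.07

89.07


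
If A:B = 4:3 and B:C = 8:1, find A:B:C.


Match B: multiply A:B by 8 → 32:24
Multiply B:C by 3 → 24:3
Combined: 32:24:3
GCD = 1
= 32:24:3

32:24:3


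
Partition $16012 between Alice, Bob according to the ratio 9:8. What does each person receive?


Total parts = 9 + 8 = 17
Alice: 16012 × 9/17 = 8476.94
Bob: 16012 × 8/17 = 7535.06
= Alice: $8476.94, Bob: $7535.06

Alice: $8476.94, Bob: $7535.06


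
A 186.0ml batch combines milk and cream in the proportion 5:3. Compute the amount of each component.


Total parts = 5 + 3 = 8
milk: 186.0 × 5/8 = 116.3ml
cream: 186.0 × 3/8 = 69.8ml
= 116.3ml and 69.8ml

116.3ml and 69.8ml


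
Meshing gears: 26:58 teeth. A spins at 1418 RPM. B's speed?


Gear ratio = 26:58 = 13:29
RPM_B = RPM_A × (teeth_A / teeth_B)
= 1418 × (26/58)
= 635.7 RPM

635.7 RPM


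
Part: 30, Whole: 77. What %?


Percentage = (part / whole) × 100
= (30 / 77) × 100
≈ 38.96%

38.96%


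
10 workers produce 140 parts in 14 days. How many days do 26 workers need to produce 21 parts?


Days ∝ work / workers, so d₂ = d₁ × (m₁/m₂) × (w₂/w₁)
Workers factor (inverse): 10/26 ≈ 0.3846
Work factor (direct): 21/140 = 0.1500
d₂ = 14 × 10/26 × 21/140 = (14 × 10 × 21) / (26 × 140) = 2940/3640
≈ 0.81 days

0.81 days


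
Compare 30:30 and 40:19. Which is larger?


30/30 = 1.0000
40/19 = 2.1053
1.0000 < 2.1053, so 30:30 is less
= 40:19

40:19


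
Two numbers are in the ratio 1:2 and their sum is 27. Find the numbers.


Let A = 1k, B = 2k.
1k + 2k = 27
3k = 27 → k = 27/3 = 9
A = 1×9 = 9, B = 2×9 = 18
= A = 9, B = 18

A = 9, B = 18


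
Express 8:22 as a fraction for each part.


Total parts = 8 + 22 = 30
First part: 8/30 = 4/15
Second part: 22/30 = 11/15
= 4/15 and 11/15

4/15 and 11/15


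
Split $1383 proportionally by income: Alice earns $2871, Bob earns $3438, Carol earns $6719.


Total income = 2871 + 3438 + 6719 = $13028
Alice: $1383 × 2871/13028 = $304.77
Bob: $1383 × 3438/13028 = $364.96
Carol: $1383 × 6719/13028 = $713.26
= Alice: $304.77, Bob: $364.96, Carol: $713.26

Alice: $304.77, Bob: $364.96, Carol: $713.26


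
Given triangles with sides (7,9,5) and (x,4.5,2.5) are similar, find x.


Scale factor = 4.5/9 = 0.5
Missing side = 7 × 0.5
= 3.5

3.5


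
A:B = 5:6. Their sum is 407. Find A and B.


Let A = 5k, B = 6k.
5k + 6k = 407
11k = 407 → k = 407/11 = 37
A = 5×37 = 185, B = 6×37 = 222
= A = 185, B = 222

A = 185, B = 222


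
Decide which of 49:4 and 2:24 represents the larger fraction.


49/4 = 12.2500
2/24 = 0.0833
12.2500 > 0.0833, so 49:4 is greater
= 49:4

49:4


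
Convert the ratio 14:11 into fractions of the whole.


Total parts = 14 + 11 = 25
First part: 14/25 = 14/25
Second part: 11/25 = 11/25
= 14/25 and 11/25

14/25 and 11/25


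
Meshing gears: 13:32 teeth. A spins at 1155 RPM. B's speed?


Gear ratio = 13:32 = 13:32
RPM_B = RPM_A × (teeth_A / teeth_B)
= 1155 × (13/32)
= 469.2 RPM

469.2 RPM


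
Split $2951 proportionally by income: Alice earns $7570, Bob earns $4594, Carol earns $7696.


Total income = 7570 + 4594 + 7696 = $19860
Alice: $2951 × 7570/19860 = $1124.83
Bob: $2951 × 4594/19860 = $682.62
Carol: $2951 × 7696/19860 = $1143.55
= Alice: $1124.83, Bob: $682.62, Carol: $1143.55

Alice: $1124.83, Bob: $682.62, Carol: $1143.55


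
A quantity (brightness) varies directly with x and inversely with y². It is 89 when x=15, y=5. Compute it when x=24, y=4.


z = k·x/y²
Solve for k using the known point: k = z·y²/x = 89×25/15 = 2225/15 ≈ 148.3333
Now evaluate at x=24, y=4:
z = k × 24 / 16 = (2225 × 24) / (15 × 16) = 53400/240
= 222.5000

222.5000


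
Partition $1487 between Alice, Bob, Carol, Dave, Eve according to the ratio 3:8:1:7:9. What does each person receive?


Total parts = 3 + 8 + 1 + 7 + 9 = 28
Alice: 1487 × 3/28 = 159.32
Bob: 1487 × 8/28 = 424.86
Carol: 1487 × 1/28 = 53.11
Dave: 1487 × 7/28 = 371.75
Eve: 1487 × 9/28 = 477.96
= Alice: $159.32, Bob: $424.86, Carol: $53.11, Dave: $371.75, Eve: $477.96

Alice: $159.32, Bob: $424.86, Carol: $53.11, Dave: $371.75, Eve: $477.96


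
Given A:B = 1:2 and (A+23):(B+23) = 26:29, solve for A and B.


Let A = 1k, B = 2k.
(1k + 23) / (2k + 23) = 26/29
Cross-multiply: 29(1k + 23) = 26(2k + 23)
29k + 667 = 52k + 598
29k - 52k = 598 - 667
-23k = -69
k = -69/-23 = 3
A = 1×3 = 3, B = 2×3 = 6
= A = 3, B = 6

A = 3, B = 6


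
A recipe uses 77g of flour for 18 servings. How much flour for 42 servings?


Direct proportion: y/x = constant
k = 77/18 ≈ 4.2778
y₂ = k × 42 = 77 × 42 / 18 = 3234/18
≈ 179.67

179.67


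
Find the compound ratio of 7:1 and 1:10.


Compound ratio = (7×1) : (1×10)
= 7:10
GCD = 1
= 7:10

7:10


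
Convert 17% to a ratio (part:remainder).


17% means 17 parts out of 100; remainder = 83
Part : remainder = 17:83
GCD = 1
= 17:83

17:83


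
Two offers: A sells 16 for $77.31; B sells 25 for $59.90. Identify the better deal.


Deal A: $77.31/16 = $4.8319/unit
Deal B: $59.90/25 = $2.3960/unit
B is cheaper per unit
= Deal B

Deal B


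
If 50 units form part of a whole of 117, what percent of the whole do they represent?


Percentage = (part / whole) × 100
= (50 / 117) × 100
≈ 42.74%

42.74%


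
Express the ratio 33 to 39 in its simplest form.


GCD(33, 39) = 3
33/3 : 39/3
= 11:13

11:13


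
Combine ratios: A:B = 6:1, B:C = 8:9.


Match B: multiply A:B by 8 → 48:8
Multiply B:C by 1 → 8:9
Combined: 48:8:9
GCD = 1
= 48:8:9

48:8:9


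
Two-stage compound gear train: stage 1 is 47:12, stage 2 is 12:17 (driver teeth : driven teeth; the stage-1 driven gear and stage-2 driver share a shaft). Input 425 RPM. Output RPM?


Stage 1: RPM_B = RPM_A × t_A/t_B = 425 × 47/12 = 19975/12 ≈ 1664.58
B and C share a shaft → RPM_C = RPM_B
Stage 2: RPM_D = RPM_C × t_C/t_D = RPM_A × (t_A×t_C)/(t_B×t_D)
Overall ratio = (47×12)/(12×17) = 564/204
RPM_D = 425 × 564/204 = 239700/204
= 1175.00 RPM

1175.00 RPM


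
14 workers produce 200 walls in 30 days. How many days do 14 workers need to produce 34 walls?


Days ∝ work / workers, so d₂ = d₁ × (m₁/m₂) × (w₂/w₁)
Workers factor (inverse): 14/14 = 1.0000
Work factor (direct): 34/200 = 0.1700
d₂ = 30 × 14/14 × 34/200 = (30 × 14 × 34) / (14 × 200) = 14280/2800
= 5.10 days

5.10 days


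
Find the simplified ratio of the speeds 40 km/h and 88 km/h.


Ratio = 40:88
GCD = 8
Simplified = 5:11
Time ratio (same distance) = 11:5
Speed ratio = 5:11

5:11


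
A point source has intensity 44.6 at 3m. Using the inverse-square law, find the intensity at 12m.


I₁d₁² = I₂d₂²
I₂ = I₁ × (d₁/d₂)²
= 44.6 × (3/12)²
= 44.6 × 9/144
= 401.4/144
= 2.7875

2.7875


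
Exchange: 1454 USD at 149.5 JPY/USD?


Amount × rate = 1454 × 149.5
= 217373.00 JPY

217373.00 JPY


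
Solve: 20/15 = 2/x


Cross multiply: 20 × x = 15 × 2
20x = 30
x = 30 / 20
= 1.50

1.50


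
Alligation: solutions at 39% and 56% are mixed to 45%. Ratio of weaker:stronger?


Let x parts of 39% mix with y parts of 56%.
39x + 56y = 45(x + y)
39x + 56y = 45x + 45y
x(39 - 45) = y(45 - 56)
x/y = (56 - 45)/(45 - 39) = 11/6
Simplify: 11:6
= 11:6

11:6


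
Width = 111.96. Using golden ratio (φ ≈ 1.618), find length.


φ = (1 + √5) / 2 ≈ 1.618
Length = width × φ = 111.96 × 1.618 = 181.15128
≈ 181.15

181.15


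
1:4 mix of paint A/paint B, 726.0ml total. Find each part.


Total parts = 1 + 4 = 5
paint A: 726.0 × 1/5 = 145.2ml
paint B: 726.0 × 4/5 = 580.8ml
= 145.2ml and 580.8ml

145.2ml and 580.8ml


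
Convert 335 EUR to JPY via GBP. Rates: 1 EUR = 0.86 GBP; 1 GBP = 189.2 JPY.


Step 1: 335 EUR × 0.86 = 288.10 GBP
Step 2: 288.10 GBP × 189.2 = 54508.52 JPY
Implied rate EUR→JPY = 0.86 × 189.2 = 162.7120
= 54508.52 JPY

54508.52 JPY


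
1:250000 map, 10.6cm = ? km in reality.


Real distance = map distance × scale
= 10.6cm × 250000
= 2650000 cm = 26500.0 m
= 26.500 km

26.500 km


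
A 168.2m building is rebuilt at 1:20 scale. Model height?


Model size = real / scale
= 168.2 / 20
= 8.4100 m

8.4100 m


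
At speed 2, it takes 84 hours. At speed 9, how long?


Inverse proportion: x × y = constant
k = 2 × 84 = 168
y₂ = k / 9 = 168 / 9
= 18.67

18.67


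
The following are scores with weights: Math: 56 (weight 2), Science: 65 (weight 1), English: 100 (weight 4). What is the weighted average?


Numerator = 56×2 + 65×1 + 100×4
= 112 + 65 + 400
= 577
Total weight = 7
Weighted avg = 577/7
= 82.43

82.43


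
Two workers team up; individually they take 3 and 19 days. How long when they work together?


Rate of A = 1/3 per day
Rate of B = 1/19 per day
Combined rate = 1/3 + 1/19 = 22/57 ≈ 0.3860 per day
Days = 1 / combined rate = 57/22
≈ 2.59 days

2.59 days


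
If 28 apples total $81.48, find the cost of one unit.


Unit rate = total / quantity
= 81.48 / 28
= $2.91 per unit

$2.91 per unit


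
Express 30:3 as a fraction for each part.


Total parts = 30 + 3 = 33
First part: 30/33 = 10/11
Second part: 3/33 = 1/11
= 10/11 and 1/11

10/11 and 1/11


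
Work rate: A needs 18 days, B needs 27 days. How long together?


Rate of A = 1/18 per day
Rate of B = 1/27 per day
Combined rate = 1/18 + 1/27 = 45/486 ≈ 0.0926 per day
Days = 1 / combined rate = 486/45
= 10.80 days

10.80 days


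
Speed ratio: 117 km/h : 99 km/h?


Ratio = 117:99
GCD = 9
Simplified = 13:11
Time ratio (same distance) = 11:13
Speed ratio = 13:11

13:11


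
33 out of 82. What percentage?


Percentage = (part / whole) × 100
= (33 / 82) × 100
≈ 40.24%

40.24%


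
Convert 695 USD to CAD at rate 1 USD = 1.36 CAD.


Amount × rate = 695 × 1.36
= 945.20 CAD

945.20 CAD


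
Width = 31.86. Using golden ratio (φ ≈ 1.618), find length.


φ = (1 + √5) / 2 ≈ 1.618
Length = width × φ = 31.86 × 1.618 = 51.54948
≈ 51.55

51.55


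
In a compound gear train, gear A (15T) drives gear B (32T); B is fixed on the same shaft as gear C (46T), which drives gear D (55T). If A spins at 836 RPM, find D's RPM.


Stage 1: RPM_B = RPM_A × t_A/t_B = 836 × 15/32 = 12540/32 ≈ 391.88
B and C share a shaft → RPM_C = RPM_B
Stage 2: RPM_D = RPM_C × t_C/t_D = RPM_A × (t_A×t_C)/(t_B×t_D)
Overall ratio = (15×46)/(32×55) = 690/1760
RPM_D = 836 × 690/1760 = 576840/1760
= 327.75 RPM

327.75 RPM


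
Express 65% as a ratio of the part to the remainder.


65% means 65 parts out of 100; remainder = 35
Part : remainder = 65:35
GCD = 5
= 13:7

13:7


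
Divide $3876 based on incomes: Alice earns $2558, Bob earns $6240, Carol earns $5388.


Total income = 2558 + 6240 + 5388 = $14186
Alice: $3876 × 2558/14186 = $698.91
Bob: $3876 × 6240/14186 = $1704.94
Carol: $3876 × 5388/14186 = $1472.15
= Alice: $698.91, Bob: $1704.94, Carol: $1472.15

Alice: $698.91, Bob: $1704.94, Carol: $1472.15


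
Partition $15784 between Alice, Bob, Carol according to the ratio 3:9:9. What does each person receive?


Total parts = 3 + 9 + 9 = 21
Alice: 15784 × 3/21 = 2254.86
Bob: 15784 × 9/21 = 6764.57
Carol: 15784 × 9/21 = 6764.57
= Alice: $2254.86, Bob: $6764.57, Carol: $6764.57

Alice: $2254.86, Bob: $6764.57, Carol: $6764.57


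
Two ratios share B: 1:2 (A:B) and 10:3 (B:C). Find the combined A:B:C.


Match B: multiply A:B by 10 → 10:20
Multiply B:C by 2 → 20:6
Combined: 10:20:6
GCD = 2
= 5:10:3

5:10:3


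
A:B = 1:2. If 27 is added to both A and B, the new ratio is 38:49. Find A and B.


Let A = 1k, B = 2k.
(1k + 27) / (2k + 27) = 38/49
Cross-multiply: 49(1k + 27) = 38(2k + 27)
49k + 1323 = 76k + 1026
49k - 76k = 1026 - 1323
-27k = -297
k = -297/-27 = 11
A = 1×11 = 11, B = 2×11 = 22
= A = 11, B = 22

A = 11, B = 22


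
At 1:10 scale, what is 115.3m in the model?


Model size = real / scale
= 115.3 / 10
= 11.5300 m

11.5300 m


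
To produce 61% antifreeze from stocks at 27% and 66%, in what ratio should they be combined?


Let x parts of 27% mix with y parts of 66%.
27x + 66y = 61(x + y)
27x + 66y = 61x + 61y
x(27 - 61) = y(61 - 66)
x/y = (66 - 61)/(61 - 27) = 5/34
Simplify: 5:34
= 5:34

5:34


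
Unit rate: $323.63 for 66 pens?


Unit rate = total / quantity
= 323.63 / 66
= $4.90 per unit

$4.90 per unit


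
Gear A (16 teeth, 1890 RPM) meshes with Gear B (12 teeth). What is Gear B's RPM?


Gear ratio = 16:12 = 4:3
RPM_B = RPM_A × (teeth_A / teeth_B)
= 1890 × (16/12)
= 2520.0 RPM

2520.0 RPM


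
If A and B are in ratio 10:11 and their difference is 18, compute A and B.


Let A = 10k, B = 11k.
11k - 10k = 18
1k = 18 → k = 18/1 = 18
A = 10×18 = 180, B = 11×18 = 198
= A = 180, B = 198

A = 180, B = 198


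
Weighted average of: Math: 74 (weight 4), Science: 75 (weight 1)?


Numerator = 74×4 + 75×1
= 296 + 75
= 371
Total weight = 5
Weighted avg = 371/5
= 74.20

74.20


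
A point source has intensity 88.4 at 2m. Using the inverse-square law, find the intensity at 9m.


I₁d₁² = I₂d₂²
I₂ = I₁ × (d₁/d₂)²
= 88.4 × (2/9)²
= 88.4 × 4/81
= 353.6/81
≈ 4.3654

4.3654


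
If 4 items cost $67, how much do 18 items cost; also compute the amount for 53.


Direct proportion: y/x = constant
k = 67/4 = 16.7500
y at x=18: k × 18 = 67 × 18 / 4 = 1206/4 = 301.50
y at x=53: k × 53 = 67 × 53 / 4 = 3551/4 = 887.75
= 301.50 and 887.75

301.50 and 887.75


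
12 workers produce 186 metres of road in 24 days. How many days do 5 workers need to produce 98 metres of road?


Days ∝ work / workers, so d₂ = d₁ × (m₁/m₂) × (w₂/w₁)
Workers factor (inverse): 12/5 = 2.4000
Work factor (direct): 98/186 ≈ 0.5269
d₂ = 24 × 12/5 × 98/186 = (24 × 12 × 98) / (5 × 186) = 28224/930
≈ 30.35 days

30.35 days


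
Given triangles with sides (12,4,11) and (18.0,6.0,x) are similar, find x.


Scale factor = 18.0/12 = 1.5
Missing side = 11 × 1.5
= 16.5

16.5


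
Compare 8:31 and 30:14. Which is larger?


8/31 = 0.2581
30/14 = 2.1429
0.2581 < 2.1429, so 8:31 is less
= 30:14

30:14


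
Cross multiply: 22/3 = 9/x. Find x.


Cross multiply: 22 × x = 3 × 9
22x = 27
x = 27 / 22
= 1.23

1.23


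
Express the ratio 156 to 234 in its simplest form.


GCD(156, 234) = 78
156/78 : 234/78
= 2:3

2:3


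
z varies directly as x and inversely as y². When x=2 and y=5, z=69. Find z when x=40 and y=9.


z = k·x/y²
Solve for k using the known point: k = z·y²/x = 69×25/2 = 1725/2 = 862.5000
Now evaluate at x=40, y=9:
z = k × 40 / 81 = (1725 × 40) / (2 × 81) = 69000/162
≈ 425.9259

425.9259


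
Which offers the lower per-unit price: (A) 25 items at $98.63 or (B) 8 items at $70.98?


Deal A: $98.63/25 = $3.9452/unit
Deal B: $70.98/8 = $8.8725/unit
A is cheaper per unit
= Deal A

Deal A


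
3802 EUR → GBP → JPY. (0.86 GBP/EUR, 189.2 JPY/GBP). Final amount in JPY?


Step 1: 3802 EUR × 0.86 = 3269.72 GBP
Step 2: 3269.72 GBP × 189.2 = 618631.02 JPY
Implied rate EUR→JPY = 0.86 × 189.2 = 162.7120
= 618631.02 JPY

618631.02 JPY


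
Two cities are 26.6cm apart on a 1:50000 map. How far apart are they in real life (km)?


Real distance = map distance × scale
= 26.6cm × 50000
= 1330000 cm = 13300.0 m
= 13.300 km

13.300 km


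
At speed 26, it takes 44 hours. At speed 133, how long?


Inverse proportion: x × y = constant
k = 26 × 44 = 1144
y₂ = k / 133 = 1144 / 133
= 8.60

8.60


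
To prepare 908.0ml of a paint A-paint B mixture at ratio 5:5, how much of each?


Total parts = 5 + 5 = 10
paint A: 908.0 × 5/10 = 454.0ml
paint B: 908.0 × 5/10 = 454.0ml
= 454.0ml and 454.0ml

454.0ml and 454.0ml


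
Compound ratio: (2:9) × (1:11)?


Compound ratio = (2×1) : (9×11)
= 2:99
GCD = 1
= 2:99

2:99


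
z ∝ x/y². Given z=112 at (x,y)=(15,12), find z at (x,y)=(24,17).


z = k·x/y²
Solve for k using the known point: k = z·y²/x = 112×144/15 = 16128/15 = 1075.2000
Now evaluate at x=24, y=17:
z = k × 24 / 289 = (16128 × 24) / (15 × 289) = 387072/4335
≈ 89.2900

89.2900


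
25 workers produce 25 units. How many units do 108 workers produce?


Direct proportion: y/x = constant
k = 25/25 = 1.0000
y₂ = k × 108 = 25 × 108 / 25 = 2700/25
= 108.00

108.00


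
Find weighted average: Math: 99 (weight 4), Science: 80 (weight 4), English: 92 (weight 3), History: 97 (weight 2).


Numerator = 99×4 + 80×4 + 92×3 + 97×2
= 396 + 320 + 276 + 194
= 1186
Total weight = 13
Weighted avg = 1186/13
= 91.23

91.23


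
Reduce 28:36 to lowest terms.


GCD(28, 36) = 4
28/4 : 36/4
= 7:9

7:9


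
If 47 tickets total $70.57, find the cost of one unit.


Unit rate = total / quantity
= 70.57 / 47
= $1.50 per unit

$1.50 per unit


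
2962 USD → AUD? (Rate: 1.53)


Amount × rate = 2962 × 1.53
= 4531.86 AUD

4531.86 AUD


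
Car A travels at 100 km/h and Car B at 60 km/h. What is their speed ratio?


Ratio = 100:60
GCD = 20
Simplified = 5:3
Time ratio (same distance) = 3:5
Speed ratio = 5:3

5:3


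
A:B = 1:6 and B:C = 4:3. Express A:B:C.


Match B: multiply A:B by 4 → 4:24
Multiply B:C by 6 → 24:18
Combined: 4:24:18
GCD = 2
= 2:12:9

2:12:9


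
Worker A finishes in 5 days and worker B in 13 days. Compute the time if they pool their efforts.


Rate of A = 1/5 per day
Rate of B = 1/13 per day
Combined rate = 1/5 + 1/13 = 18/65 ≈ 0.2769 per day
Days = 1 / combined rate = 65/18
≈ 3.61 days

3.61 days


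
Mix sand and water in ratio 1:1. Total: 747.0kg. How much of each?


Total parts = 1 + 1 = 2
sand: 747.0 × 1/2 = 373.5kg
water: 747.0 × 1/2 = 373.5kg
= 373.5kg and 373.5kg

373.5kg and 373.5kg


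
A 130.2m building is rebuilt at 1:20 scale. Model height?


Model size = real / scale
= 130.2 / 20
= 6.5100 m

6.5100 m


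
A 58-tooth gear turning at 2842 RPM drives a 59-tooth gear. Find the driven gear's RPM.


Gear ratio = 58:59 = 58:59
RPM_B = RPM_A × (teeth_A / teeth_B)
= 2842 × (58/59)
= 2793.8 RPM

2793.8 RPM


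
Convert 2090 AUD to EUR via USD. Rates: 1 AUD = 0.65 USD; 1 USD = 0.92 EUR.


Step 1: 2090 AUD × 0.65 = 1358.50 USD
Step 2: 1358.50 USD × 0.92 = 1249.82 EUR
Implied rate AUD→EUR = 0.65 × 0.92 = 0.5980
= 1249.82 EUR

1249.82 EUR


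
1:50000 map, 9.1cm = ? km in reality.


Real distance = map distance × scale
= 9.1cm × 50000
= 455000 cm = 4550.0 m
= 4.550 km

4.550 km


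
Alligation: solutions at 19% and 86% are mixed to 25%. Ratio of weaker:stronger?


Let x parts of 19% mix with y parts of 86%.
19x + 86y = 25(x + y)
19x + 86y = 25x + 25y
x(19 - 25) = y(25 - 86)
x/y = (86 - 25)/(25 - 19) = 61/6
Simplify: 61:6
= 61:6

61:6


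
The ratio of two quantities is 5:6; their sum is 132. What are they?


Let A = 5k, B = 6k.
5k + 6k = 132
11k = 132 → k = 132/11 = 12
A = 5×12 = 60, B = 6×12 = 72
= A = 60, B = 72

A = 60, B = 72


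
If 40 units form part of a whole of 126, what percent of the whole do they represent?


Percentage = (part / whole) × 100
= (40 / 126) × 100
≈ 31.75%

31.75%


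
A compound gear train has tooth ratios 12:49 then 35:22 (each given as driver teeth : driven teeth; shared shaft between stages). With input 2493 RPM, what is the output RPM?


Stage 1: RPM_B = RPM_A × t_A/t_B = 2493 × 12/49 = 29916/49 ≈ 610.53
B and C share a shaft → RPM_C = RPM_B
Stage 2: RPM_D = RPM_C × t_C/t_D = RPM_A × (t_A×t_C)/(t_B×t_D)
Overall ratio = (12×35)/(49×22) = 420/1078
RPM_D = 2493 × 420/1078 = 1047060/1078
≈ 971.30 RPM

971.30 RPM


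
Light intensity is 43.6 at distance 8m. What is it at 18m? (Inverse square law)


I₁d₁² = I₂d₂²
I₂ = I₁ × (d₁/d₂)²
= 43.6 × (8/18)²
= 43.6 × 64/324
= 2790.4/324
≈ 8.6123

8.6123


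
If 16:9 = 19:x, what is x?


Cross multiply: 16 × x = 9 × 19
16x = 171
x = 171 / 16
= 10.69

10.69


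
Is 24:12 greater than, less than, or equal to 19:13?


24/12 = 2.0000
19/13 = 1.4615
2.0000 > 1.4615, so 24:12 is greater
= greater than

greater than


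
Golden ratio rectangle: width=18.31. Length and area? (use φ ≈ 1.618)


φ = (1 + √5) / 2 ≈ 1.618
Length = width × φ = 18.31 × 1.618 = 29.62558
≈ 29.63
Area = width × length = 18.31 × 29.62558 = 542.4443698 ≈ 542.44
= Length: 29.63, Area: 542.44

Length: 29.63, Area: 542.44


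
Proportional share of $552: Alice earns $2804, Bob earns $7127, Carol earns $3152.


Total income = 2804 + 7127 + 3152 = $13083
Alice: $552 × 2804/13083 = $118.31
Bob: $552 × 7127/13083 = $300.70
Carol: $552 × 3152/13083 = $132.99
= Alice: $118.31, Bob: $300.70, Carol: $132.99

Alice: $118.31, Bob: $300.70, Carol: $132.99


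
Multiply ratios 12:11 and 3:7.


Compound ratio = (12×3) : (11×7)
= 36:77
GCD = 1
= 36:77

36:77


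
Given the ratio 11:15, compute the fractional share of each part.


Total parts = 11 + 15 = 26
First part: 11/26 = 11/26
Second part: 15/26 = 15/26
= 11/26 and 15/26

11/26 and 15/26


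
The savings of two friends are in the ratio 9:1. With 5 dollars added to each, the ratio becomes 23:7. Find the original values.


Let A = 9k, B = 1k.
(9k + 5) / (1k + 5) = 23/7
Cross-multiply: 7(9k + 5) = 23(1k + 5)
63k + 35 = 23k + 115
63k - 23k = 115 - 35
40k = 80
k = 80/40 = 2
A = 9×2 = 18, B = 1×2 = 2
= A = 18, B = 2

A = 18, B = 2


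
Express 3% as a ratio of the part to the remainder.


3% means 3 parts out of 100; remainder = 97
Part : remainder = 3:97
GCD = 1
= 3:97

3:97


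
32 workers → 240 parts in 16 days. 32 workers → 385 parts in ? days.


Days ∝ work / workers, so d₂ = d₁ × (m₁/m₂) × (w₂/w₁)
Workers factor (inverse): 32/32 = 1.0000
Work factor (direct): 385/240 ≈ 1.6042
d₂ = 16 × 32/32 × 385/240 = (16 × 32 × 385) / (32 × 240) = 197120/7680
≈ 25.67 days

25.67 days


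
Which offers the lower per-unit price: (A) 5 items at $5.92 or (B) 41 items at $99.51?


Deal A: $5.92/5 = $1.1840/unit
Deal B: $99.51/41 = $2.4271/unit
A is cheaper per unit
= Deal A

Deal A


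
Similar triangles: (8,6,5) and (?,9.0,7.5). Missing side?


Scale factor = 9.0/6 = 1.5
Missing side = 8 × 1.5
= 12.0

12.0


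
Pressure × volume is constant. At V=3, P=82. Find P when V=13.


Inverse proportion: x × y = constant
k = 3 × 82 = 246
y₂ = k / 13 = 246 / 13
= 18.92

18.92


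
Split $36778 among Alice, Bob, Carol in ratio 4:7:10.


Total parts = 4 + 7 + 10 = 21
Alice: 36778 × 4/21 = 7005.33
Bob: 36778 × 7/21 = 12259.33
Carol: 36778 × 10/21 = 17513.33
= Alice: $7005.33, Bob: $12259.33, Carol: $17513.33

Alice: $7005.33, Bob: $12259.33, Carol: $17513.33


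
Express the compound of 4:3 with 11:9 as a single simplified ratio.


Compound ratio = (4×11) : (3×9)
= 44:27
GCD = 1
= 44:27

44:27


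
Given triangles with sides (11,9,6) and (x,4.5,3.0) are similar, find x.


Scale factor = 4.5/9 = 0.5
Missing side = 11 × 0.5
= 5.5

5.5


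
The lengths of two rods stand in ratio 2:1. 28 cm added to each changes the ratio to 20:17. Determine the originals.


Let A = 2k, B = 1k.
(2k + 28) / (1k + 28) = 20/17
Cross-multiply: 17(2k + 28) = 20(1k + 28)
34k + 476 = 20k + 560
34k - 20k = 560 - 476
14k = 84
k = 84/14 = 6
A = 2×6 = 12, B = 1×6 = 6
= A = 12, B = 6

A = 12, B = 6


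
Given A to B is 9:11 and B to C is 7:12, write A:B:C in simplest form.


Match B: multiply A:B by 7 → 63:77
Multiply B:C by 11 → 77:132
Combined: 63:77:132
GCD = 1
= 63:77:132

63:77:132


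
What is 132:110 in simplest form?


GCD(132, 110) = 22
132/22 : 110/22
= 6:5

6:5


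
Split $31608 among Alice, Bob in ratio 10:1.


Total parts = 10 + 1 = 11
Alice: 31608 × 10/11 = 28734.55
Bob: 31608 × 1/11 = 2873.45
= Alice: $28734.55, Bob: $2873.45

Alice: $28734.55, Bob: $2873.45


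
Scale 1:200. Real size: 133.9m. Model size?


Model size = real / scale
= 133.9 / 200
= 0.6695 m

0.6695 m


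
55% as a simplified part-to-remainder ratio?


55% means 55 parts out of 100; remainder = 45
Part : remainder = 55:45
GCD = 5
= 11:9

11:9


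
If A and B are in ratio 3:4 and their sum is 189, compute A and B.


Let A = 3k, B = 4k.
3k + 4k = 189
7k = 189 → k = 189/7 = 27
A = 3×27 = 81, B = 4×27 = 108
= A = 81, B = 108

A = 81, B = 108


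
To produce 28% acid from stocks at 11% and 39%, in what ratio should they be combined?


Let x parts of 11% mix with y parts of 39%.
11x + 39y = 28(x + y)
11x + 39y = 28x + 28y
x(11 - 28) = y(28 - 39)
x/y = (39 - 28)/(28 - 11) = 11/17
Simplify: 11:17
= 11:17

11:17


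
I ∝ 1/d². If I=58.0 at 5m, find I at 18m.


I₁d₁² = I₂d₂²
I₂ = I₁ × (d₁/d₂)²
= 58.0 × (5/18)²
= 58.0 × 25/324
= 1450/324
≈ 4.4753

4.4753


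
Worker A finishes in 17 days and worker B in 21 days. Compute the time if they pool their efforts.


Rate of A = 1/17 per day
Rate of B = 1/21 per day
Combined rate = 1/17 + 1/21 = 38/357 ≈ 0.1064 per day
Days = 1 / combined rate = 357/38
≈ 9.39 days

9.39 days


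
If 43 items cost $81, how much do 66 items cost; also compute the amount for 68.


Direct proportion: y/x = constant
k = 81/43 ≈ 1.8837
y at x=66: k × 66 = 81 × 66 / 43 = 5346/43 ≈ 124.33
y at x=68: k × 68 = 81 × 68 / 43 = 5508/43 ≈ 128.09
= 124.33 and 128.09

124.33 and 128.09


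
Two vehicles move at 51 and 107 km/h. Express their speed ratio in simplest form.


Ratio = 51:107
GCD = 1
Simplified = 51:107
Time ratio (same distance) = 107:51
Speed ratio = 51:107

51:107


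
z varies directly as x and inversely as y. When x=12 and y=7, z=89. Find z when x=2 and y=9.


z = k·x/y
Solve for k using the known point: k = z·y/x = 89×7/12 = 623/12 ≈ 51.9167
Now evaluate at x=2, y=9:
z = k × 2 / 9 = (623 × 2) / (12 × 9) = 1246/108
≈ 11.5370

11.5370


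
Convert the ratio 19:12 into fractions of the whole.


Total parts = 19 + 12 = 31
First part: 19/31 = 19/31
Second part: 12/31 = 12/31
= 19/31 and 12/31

19/31 and 12/31


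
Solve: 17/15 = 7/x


Cross multiply: 17 × x = 15 × 7
17x = 105
x = 105 / 17
= 6.18

6.18


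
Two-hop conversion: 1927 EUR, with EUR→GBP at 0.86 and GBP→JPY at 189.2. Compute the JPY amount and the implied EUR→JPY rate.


Step 1: 1927 EUR × 0.86 = 1657.22 GBP
Step 2: 1657.22 GBP × 189.2 = 313546.02 JPY
Implied rate EUR→JPY = 0.86 × 189.2 = 162.7120
= 313546.02 JPY; implied rate 162.7120 JPY/EUR

313546.02 JPY; implied rate 162.7120 JPY/EUR


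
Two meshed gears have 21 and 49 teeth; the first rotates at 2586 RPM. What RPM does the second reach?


Gear ratio = 21:49 = 3:7
RPM_B = RPM_A × (teeth_A / teeth_B)
= 2586 × (21/49)
= 1108.3 RPM

1108.3 RPM


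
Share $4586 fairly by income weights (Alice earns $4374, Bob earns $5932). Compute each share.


Total income = 4374 + 5932 = $10306
Alice: $4586 × 4374/10306 = $1946.36
Bob: $4586 × 5932/10306 = $2639.64
= Alice: $1946.36, Bob: $2639.64

Alice: $1946.36, Bob: $2639.64


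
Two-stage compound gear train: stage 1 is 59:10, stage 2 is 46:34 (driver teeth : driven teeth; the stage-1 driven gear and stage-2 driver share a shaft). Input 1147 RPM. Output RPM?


Stage 1: RPM_B = RPM_A × t_A/t_B = 1147 × 59/10 = 67673/10 = 6767.30
B and C share a shaft → RPM_C = RPM_B
Stage 2: RPM_D = RPM_C × t_C/t_D = RPM_A × (t_A×t_C)/(t_B×t_D)
Overall ratio = (59×46)/(10×34) = 2714/340
RPM_D = 1147 × 2714/340 = 3112958/340
≈ 9155.76 RPM

9155.76 RPM


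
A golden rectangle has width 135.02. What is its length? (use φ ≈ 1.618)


φ = (1 + √5) / 2 ≈ 1.618
Length = width × φ = 135.02 × 1.618 = 218.46236
≈ 218.46

218.46


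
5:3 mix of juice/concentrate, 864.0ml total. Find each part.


Total parts = 5 + 3 = 8
juice: 864.0 × 5/8 = 540.0ml
concentrate: 864.0 × 3/8 = 324.0ml
= 540.0ml and 324.0ml

540.0ml and 324.0ml


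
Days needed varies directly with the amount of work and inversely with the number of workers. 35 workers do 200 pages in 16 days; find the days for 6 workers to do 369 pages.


Days ∝ work / workers, so d₂ = d₁ × (m₁/m₂) × (w₂/w₁)
Workers factor (inverse): 35/6 ≈ 5.8333
Work factor (direct): 369/200 = 1.8450
d₂ = 16 × 35/6 × 369/200 = (16 × 35 × 369) / (6 × 200) = 206640/1200
= 172.20 days

172.20 days


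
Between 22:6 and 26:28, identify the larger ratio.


22/6 = 3.6667
26/28 = 0.9286
3.6667 > 0.9286, so 22:6 is greater
= 22:6

22:6


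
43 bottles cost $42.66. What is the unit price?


Unit rate = total / quantity
= 42.66 / 43
= $0.99 per unit

$0.99 per unit


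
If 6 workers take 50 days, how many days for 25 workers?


Inverse proportion: x × y = constant
k = 6 × 50 = 300
y₂ = k / 25 = 300 / 25
= 12.00

12.00


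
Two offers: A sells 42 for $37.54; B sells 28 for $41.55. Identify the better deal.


Deal A: $37.54/42 = $0.8938/unit
Deal B: $41.55/28 = $1.4839/unit
A is cheaper per unit
= Deal A

Deal A


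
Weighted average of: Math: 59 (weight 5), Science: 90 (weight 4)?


Numerator = 59×5 + 90×4
= 295 + 360
= 655
Total weight = 9
Weighted avg = 655/9
= 72.78

72.78


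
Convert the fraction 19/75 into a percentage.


Percentage = (part / whole) × 100
= (19 / 75) × 100
≈ 25.33%

25.33%


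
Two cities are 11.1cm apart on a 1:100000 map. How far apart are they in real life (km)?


Real distance = map distance × scale
= 11.1cm × 100000
= 1110000 cm = 11100.0 m
= 11.100 km

11.100 km


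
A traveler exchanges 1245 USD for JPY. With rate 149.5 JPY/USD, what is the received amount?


Amount × rate = 1245 × 149.5
= 186127.50 JPY

186127.50 JPY


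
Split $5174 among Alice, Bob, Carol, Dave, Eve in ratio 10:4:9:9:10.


Total parts = 10 + 4 + 9 + 9 + 10 = 42
Alice: 5174 × 10/42 = 1231.90
Bob: 5174 × 4/42 = 492.76
Carol: 5174 × 9/42 = 1108.71
Dave: 5174 × 9/42 = 1108.71
Eve: 5174 × 10/42 = 1231.90
= Alice: $1231.90, Bob: $492.76, Carol: $1108.71, Dave: $1108.71, Eve: $1231.90

Alice: $1231.90, Bob: $492.76, Carol: $1108.71, Dave: $1108.71, Eve: $1231.90


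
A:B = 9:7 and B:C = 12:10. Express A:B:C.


Match B: multiply A:B by 12 → 108:84
Multiply B:C by 7 → 84:70
Combined: 108:84:70
GCD = 2
= 54:42:35

54:42:35
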